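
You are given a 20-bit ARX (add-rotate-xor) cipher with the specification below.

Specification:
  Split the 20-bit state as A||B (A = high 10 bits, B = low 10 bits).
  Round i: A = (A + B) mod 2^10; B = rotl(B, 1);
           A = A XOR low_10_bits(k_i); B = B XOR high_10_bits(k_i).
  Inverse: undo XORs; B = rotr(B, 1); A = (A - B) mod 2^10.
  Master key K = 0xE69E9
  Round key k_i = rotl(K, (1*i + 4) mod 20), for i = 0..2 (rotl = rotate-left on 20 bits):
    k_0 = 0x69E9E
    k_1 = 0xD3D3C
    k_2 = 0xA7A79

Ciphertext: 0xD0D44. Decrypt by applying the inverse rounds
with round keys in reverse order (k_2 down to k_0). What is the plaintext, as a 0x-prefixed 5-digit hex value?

0xD0C7B

s_0 = ciphertext = 0xD0D44
s_1 = InvRound(s_0, k_2) = 0xD35ED
s_2 = InvRound(s_1, k_1) = 0x48151
s_3 = InvRound(s_2, k_0) = 0xD0C7B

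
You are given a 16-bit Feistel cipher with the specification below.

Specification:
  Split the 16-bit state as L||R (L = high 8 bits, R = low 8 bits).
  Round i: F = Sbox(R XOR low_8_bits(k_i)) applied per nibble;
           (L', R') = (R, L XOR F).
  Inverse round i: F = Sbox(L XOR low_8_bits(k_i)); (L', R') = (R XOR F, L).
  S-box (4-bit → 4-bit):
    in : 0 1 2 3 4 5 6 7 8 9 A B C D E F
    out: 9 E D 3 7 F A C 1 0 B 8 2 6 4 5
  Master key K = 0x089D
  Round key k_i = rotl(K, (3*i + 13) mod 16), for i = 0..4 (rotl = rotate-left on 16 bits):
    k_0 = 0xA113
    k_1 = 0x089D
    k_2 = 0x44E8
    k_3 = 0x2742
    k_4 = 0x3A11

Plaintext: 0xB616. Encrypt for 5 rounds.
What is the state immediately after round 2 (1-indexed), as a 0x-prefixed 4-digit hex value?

s_0 = plaintext = 0xB616
s_1 = Round(s_0, k_0) = 0x1629
s_2 = Round(s_1, k_1) = 0x2991
s_3 = Round(s_2, k_2) = 0x91E9
s_4 = Round(s_3, k_3) = 0xE929
s_5 = Round(s_4, k_4) = 0x29D8

0x2991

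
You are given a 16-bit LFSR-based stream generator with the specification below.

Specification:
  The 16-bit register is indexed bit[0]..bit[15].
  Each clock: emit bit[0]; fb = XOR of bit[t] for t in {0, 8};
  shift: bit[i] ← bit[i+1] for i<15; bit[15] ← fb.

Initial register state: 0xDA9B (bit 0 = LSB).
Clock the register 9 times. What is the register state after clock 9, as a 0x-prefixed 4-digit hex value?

0xA0ED

reg_0 = 0xDA9B
clock 1: out=1, reg = 0xED4D
clock 2: out=1, reg = 0x76A6
clock 3: out=0, reg = 0x3B53
clock 4: out=1, reg = 0x1DA9
clock 5: out=1, reg = 0x0ED4
clock 6: out=0, reg = 0x076A
clock 7: out=0, reg = 0x83B5
clock 8: out=1, reg = 0x41DA
clock 9: out=0, reg = 0xA0ED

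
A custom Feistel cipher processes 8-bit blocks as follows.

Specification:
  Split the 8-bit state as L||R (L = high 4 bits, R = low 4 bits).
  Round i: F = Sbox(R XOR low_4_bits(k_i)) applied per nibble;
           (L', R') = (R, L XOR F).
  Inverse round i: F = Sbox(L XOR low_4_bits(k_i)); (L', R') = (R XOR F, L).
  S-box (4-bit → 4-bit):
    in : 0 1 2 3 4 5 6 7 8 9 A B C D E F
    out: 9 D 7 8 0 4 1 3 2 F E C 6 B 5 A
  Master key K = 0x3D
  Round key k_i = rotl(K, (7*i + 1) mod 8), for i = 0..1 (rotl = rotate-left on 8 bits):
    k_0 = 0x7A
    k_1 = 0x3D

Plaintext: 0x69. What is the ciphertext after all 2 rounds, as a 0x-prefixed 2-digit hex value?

0xE1

s_0 = plaintext = 0x69
s_1 = Round(s_0, k_0) = 0x9E
s_2 = Round(s_1, k_1) = 0xE1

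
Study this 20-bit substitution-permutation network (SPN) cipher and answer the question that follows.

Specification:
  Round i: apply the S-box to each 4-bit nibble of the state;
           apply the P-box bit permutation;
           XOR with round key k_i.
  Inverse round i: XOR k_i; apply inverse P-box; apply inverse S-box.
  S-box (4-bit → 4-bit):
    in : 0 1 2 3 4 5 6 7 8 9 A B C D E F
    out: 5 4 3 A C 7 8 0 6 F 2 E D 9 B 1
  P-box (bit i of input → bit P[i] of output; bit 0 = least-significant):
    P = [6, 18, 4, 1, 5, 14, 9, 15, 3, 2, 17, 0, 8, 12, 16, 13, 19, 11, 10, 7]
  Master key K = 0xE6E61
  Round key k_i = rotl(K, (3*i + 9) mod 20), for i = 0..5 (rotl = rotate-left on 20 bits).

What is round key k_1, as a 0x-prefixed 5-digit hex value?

K = 0xE6E61
k_0 = rotl(K, (3*0+9) mod 20) = rotl(K, 9) = 0xCC3CD
k_1 = rotl(K, (3*1+9) mod 20) = rotl(K, 12) = 0x61E6E

0x61E6E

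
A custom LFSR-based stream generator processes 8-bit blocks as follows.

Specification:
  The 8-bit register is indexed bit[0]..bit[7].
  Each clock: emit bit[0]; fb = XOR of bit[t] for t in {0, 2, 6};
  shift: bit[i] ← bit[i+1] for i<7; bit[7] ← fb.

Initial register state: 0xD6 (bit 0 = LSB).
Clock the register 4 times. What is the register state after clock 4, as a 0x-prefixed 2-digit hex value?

reg_0 = 0xD6
clock 1: out=0, reg = 0x6B
clock 2: out=1, reg = 0x35
clock 3: out=1, reg = 0x1A
clock 4: out=0, reg = 0x0D

0x0D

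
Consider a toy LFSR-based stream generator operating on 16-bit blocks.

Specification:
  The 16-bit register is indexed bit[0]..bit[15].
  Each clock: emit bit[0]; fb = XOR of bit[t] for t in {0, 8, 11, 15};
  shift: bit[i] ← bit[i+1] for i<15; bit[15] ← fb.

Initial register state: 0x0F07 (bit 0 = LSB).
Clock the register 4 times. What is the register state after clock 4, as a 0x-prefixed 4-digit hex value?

reg_0 = 0x0F07
clock 1: out=1, reg = 0x8783
clock 2: out=1, reg = 0xC3C1
clock 3: out=1, reg = 0xE1E0
clock 4: out=0, reg = 0x70F0

0x70F0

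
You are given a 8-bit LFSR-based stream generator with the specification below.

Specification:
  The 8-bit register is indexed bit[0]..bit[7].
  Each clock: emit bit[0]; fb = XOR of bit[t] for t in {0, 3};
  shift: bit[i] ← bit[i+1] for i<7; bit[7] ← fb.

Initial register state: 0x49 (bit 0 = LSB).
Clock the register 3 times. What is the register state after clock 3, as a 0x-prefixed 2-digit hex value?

0x09

reg_0 = 0x49
clock 1: out=1, reg = 0x24
clock 2: out=0, reg = 0x12
clock 3: out=0, reg = 0x09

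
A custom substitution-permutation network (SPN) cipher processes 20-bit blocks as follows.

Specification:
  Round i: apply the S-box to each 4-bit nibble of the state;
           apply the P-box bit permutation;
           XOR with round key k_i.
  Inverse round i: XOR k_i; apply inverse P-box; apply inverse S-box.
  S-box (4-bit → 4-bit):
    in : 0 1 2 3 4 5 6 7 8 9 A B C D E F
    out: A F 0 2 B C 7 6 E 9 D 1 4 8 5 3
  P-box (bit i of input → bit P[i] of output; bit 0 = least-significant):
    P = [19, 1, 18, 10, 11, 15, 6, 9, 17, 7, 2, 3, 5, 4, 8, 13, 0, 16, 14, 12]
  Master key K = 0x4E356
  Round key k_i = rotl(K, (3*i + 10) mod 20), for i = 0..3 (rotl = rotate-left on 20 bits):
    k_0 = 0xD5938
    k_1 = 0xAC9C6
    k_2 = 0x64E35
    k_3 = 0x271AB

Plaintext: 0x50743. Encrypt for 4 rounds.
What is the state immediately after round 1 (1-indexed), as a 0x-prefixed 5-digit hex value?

s_0 = plaintext = 0x50743
s_1 = Round(s_0, k_0) = 0xDA3AE
s_2 = Round(s_1, k_1) = 0x6F226
s_3 = Round(s_2, k_2) = 0xB0E06
s_4 = Round(s_3, k_3) = 0xCD3BC

0xDA3AE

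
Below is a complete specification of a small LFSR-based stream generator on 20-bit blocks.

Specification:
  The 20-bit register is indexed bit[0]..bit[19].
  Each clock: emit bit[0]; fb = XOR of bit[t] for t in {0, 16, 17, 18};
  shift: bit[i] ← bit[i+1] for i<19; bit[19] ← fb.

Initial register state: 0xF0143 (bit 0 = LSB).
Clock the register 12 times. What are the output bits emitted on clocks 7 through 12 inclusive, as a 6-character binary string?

101000

reg_0 = 0xF0143
clock 1: out=1, reg = 0x780A1
clock 2: out=1, reg = 0x3C050
clock 3: out=0, reg = 0x1E028
clock 4: out=0, reg = 0x8F014
clock 5: out=0, reg = 0x4780A
clock 6: out=0, reg = 0xA3C05
clock 7: out=1, reg = 0x51E02
clock 8: out=0, reg = 0x28F01
clock 9: out=1, reg = 0x14780
clock 10: out=0, reg = 0x8A3C0
clock 11: out=0, reg = 0x451E0
clock 12: out=0, reg = 0xA28F0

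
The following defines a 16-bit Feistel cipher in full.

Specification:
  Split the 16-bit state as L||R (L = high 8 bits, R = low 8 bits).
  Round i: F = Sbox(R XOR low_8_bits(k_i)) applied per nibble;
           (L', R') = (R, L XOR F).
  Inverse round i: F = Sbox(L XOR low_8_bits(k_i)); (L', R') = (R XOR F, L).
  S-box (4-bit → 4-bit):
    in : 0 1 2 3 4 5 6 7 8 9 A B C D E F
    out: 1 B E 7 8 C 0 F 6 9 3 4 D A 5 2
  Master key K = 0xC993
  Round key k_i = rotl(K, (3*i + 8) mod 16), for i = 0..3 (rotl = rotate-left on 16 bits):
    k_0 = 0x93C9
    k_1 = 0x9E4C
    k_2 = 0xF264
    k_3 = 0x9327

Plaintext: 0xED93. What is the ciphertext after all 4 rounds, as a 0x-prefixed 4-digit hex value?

s_0 = plaintext = 0xED93
s_1 = Round(s_0, k_0) = 0x932E
s_2 = Round(s_1, k_1) = 0x2E9D
s_3 = Round(s_2, k_2) = 0x9D07
s_4 = Round(s_3, k_3) = 0x077C

0x077C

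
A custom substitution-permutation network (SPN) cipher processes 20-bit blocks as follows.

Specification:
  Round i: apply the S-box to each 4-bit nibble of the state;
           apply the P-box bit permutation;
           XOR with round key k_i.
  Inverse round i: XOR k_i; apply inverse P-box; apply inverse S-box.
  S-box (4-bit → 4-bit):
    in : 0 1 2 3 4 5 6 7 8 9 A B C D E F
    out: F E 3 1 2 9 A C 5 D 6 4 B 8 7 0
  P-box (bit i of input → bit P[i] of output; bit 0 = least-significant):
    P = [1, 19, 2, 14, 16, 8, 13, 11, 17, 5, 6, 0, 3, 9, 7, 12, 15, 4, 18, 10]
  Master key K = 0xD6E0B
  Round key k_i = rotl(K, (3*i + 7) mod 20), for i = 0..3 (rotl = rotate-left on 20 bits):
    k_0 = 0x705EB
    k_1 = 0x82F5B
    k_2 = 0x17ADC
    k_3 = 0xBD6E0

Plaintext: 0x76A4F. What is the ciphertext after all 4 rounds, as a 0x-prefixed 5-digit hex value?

s_0 = plaintext = 0x76A4F
s_1 = Round(s_0, k_0) = 0x3128B
s_2 = Round(s_1, k_1) = 0xB9DFF
s_3 = Round(s_2, k_2) = 0x56A55
s_4 = Round(s_3, k_3) = 0xA0882

0xA0882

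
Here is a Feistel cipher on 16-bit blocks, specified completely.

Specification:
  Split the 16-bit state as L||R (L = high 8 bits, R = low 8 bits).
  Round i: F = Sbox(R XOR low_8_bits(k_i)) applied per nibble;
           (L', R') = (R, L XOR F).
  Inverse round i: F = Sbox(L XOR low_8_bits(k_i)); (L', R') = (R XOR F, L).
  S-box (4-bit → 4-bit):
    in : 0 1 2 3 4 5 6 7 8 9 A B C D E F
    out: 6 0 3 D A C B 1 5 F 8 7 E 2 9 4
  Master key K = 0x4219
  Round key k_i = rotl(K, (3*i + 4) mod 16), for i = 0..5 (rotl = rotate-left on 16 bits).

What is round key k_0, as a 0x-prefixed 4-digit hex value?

K = 0x4219
k_0 = rotl(K, (3*0+4) mod 16) = rotl(K, 4) = 0x2194

0x2194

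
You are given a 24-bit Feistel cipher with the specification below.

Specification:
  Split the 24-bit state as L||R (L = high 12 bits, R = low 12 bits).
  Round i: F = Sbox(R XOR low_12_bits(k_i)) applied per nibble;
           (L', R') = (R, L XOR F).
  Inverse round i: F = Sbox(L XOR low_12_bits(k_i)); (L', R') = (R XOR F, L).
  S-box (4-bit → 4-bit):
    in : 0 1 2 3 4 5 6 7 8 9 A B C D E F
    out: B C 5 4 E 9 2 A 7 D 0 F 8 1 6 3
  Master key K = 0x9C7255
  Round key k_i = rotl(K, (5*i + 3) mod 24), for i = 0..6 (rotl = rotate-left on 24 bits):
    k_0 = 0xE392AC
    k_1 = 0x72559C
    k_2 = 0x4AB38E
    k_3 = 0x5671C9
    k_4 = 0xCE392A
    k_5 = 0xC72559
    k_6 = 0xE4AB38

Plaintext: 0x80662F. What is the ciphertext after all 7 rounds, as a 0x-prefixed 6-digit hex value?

s_0 = plaintext = 0x80662F
s_1 = Round(s_0, k_0) = 0x62F672
s_2 = Round(s_1, k_1) = 0x672249
s_3 = Round(s_2, k_2) = 0x249AF8
s_4 = Round(s_3, k_3) = 0xAF8D05
s_5 = Round(s_4, k_4) = 0xD054AB
s_6 = Round(s_5, k_5) = 0x4AB130
s_7 = Round(s_6, k_6) = 0x13041C

0x13041C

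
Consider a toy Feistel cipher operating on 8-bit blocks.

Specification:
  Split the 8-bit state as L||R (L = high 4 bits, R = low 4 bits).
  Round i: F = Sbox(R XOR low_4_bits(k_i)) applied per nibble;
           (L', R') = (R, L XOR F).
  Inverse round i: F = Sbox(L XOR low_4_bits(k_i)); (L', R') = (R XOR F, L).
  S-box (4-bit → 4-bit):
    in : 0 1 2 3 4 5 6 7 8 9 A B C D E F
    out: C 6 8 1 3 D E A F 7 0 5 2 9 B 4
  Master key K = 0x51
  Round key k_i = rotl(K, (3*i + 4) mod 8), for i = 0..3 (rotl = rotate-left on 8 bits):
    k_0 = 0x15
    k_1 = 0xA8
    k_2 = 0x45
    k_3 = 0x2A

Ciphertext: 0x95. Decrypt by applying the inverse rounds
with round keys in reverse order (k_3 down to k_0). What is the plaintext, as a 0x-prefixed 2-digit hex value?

s_0 = ciphertext = 0x95
s_1 = InvRound(s_0, k_3) = 0x49
s_2 = InvRound(s_1, k_2) = 0xF4
s_3 = InvRound(s_2, k_1) = 0xEF
s_4 = InvRound(s_3, k_0) = 0xAE

0xAE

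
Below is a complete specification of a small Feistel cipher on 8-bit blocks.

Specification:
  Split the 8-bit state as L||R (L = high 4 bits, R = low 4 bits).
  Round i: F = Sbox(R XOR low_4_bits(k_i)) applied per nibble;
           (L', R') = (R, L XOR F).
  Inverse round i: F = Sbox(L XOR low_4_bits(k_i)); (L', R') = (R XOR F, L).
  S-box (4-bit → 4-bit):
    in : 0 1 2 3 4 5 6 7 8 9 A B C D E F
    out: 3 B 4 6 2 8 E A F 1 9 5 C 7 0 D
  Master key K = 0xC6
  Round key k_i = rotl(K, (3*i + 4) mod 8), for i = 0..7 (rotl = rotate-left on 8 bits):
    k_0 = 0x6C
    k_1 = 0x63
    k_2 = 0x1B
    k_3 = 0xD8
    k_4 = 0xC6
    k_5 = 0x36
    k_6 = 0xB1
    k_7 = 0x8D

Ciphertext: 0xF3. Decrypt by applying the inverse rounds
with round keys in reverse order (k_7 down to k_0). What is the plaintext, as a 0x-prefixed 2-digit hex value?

s_0 = ciphertext = 0xF3
s_1 = InvRound(s_0, k_7) = 0x7F
s_2 = InvRound(s_1, k_6) = 0x17
s_3 = InvRound(s_2, k_5) = 0xD1
s_4 = InvRound(s_3, k_4) = 0x4D
s_5 = InvRound(s_4, k_3) = 0x14
s_6 = InvRound(s_5, k_2) = 0xD1
s_7 = InvRound(s_6, k_1) = 0x1D
s_8 = InvRound(s_7, k_0) = 0xA1

0xA1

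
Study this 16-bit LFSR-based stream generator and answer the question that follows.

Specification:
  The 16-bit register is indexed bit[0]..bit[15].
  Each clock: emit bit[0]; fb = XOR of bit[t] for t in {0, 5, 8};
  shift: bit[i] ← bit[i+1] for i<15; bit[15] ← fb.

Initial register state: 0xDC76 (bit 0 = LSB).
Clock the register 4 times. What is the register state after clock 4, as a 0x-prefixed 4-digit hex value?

0x9DC7

reg_0 = 0xDC76
clock 1: out=0, reg = 0xEE3B
clock 2: out=1, reg = 0x771D
clock 3: out=1, reg = 0x3B8E
clock 4: out=0, reg = 0x9DC7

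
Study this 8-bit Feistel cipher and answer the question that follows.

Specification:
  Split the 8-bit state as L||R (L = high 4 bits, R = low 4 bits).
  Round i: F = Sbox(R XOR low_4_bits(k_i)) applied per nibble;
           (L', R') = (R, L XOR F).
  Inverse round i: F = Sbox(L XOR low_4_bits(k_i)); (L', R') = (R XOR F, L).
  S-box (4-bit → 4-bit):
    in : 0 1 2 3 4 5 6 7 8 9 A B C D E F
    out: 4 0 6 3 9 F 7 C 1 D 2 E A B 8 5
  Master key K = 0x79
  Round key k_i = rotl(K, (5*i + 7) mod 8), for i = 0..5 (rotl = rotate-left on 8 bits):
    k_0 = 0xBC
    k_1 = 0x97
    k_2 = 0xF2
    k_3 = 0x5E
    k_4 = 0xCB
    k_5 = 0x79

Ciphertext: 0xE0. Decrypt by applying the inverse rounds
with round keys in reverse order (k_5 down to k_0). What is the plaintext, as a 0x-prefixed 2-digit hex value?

s_0 = ciphertext = 0xE0
s_1 = InvRound(s_0, k_5) = 0xCE
s_2 = InvRound(s_1, k_4) = 0x2C
s_3 = InvRound(s_2, k_3) = 0x62
s_4 = InvRound(s_3, k_2) = 0xB6
s_5 = InvRound(s_4, k_1) = 0xCB
s_6 = InvRound(s_5, k_0) = 0xFC

0xFC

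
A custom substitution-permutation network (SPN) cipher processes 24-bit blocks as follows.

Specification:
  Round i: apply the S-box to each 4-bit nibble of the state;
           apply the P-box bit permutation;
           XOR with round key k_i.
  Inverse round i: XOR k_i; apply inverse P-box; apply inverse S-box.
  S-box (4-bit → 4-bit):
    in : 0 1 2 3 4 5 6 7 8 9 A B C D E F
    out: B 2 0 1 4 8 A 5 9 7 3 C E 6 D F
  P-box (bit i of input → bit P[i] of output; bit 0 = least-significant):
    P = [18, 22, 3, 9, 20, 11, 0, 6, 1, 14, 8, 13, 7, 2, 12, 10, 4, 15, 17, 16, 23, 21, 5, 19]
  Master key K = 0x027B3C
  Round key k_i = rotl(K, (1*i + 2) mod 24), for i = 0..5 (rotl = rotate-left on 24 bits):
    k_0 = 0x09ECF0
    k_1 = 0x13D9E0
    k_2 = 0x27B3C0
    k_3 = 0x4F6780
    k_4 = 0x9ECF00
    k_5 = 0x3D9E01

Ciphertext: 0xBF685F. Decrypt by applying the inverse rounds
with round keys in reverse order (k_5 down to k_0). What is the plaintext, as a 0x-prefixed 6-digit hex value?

0xE79976

s_0 = ciphertext = 0xBF685F
s_1 = InvRound(s_0, k_5) = 0x39C05B
s_2 = InvRound(s_1, k_4) = 0xAE57CE
s_3 = InvRound(s_2, k_3) = 0xA5D85D
s_4 = InvRound(s_3, k_2) = 0x37ACDB
s_5 = InvRound(s_4, k_1) = 0xD3BF47
s_6 = InvRound(s_5, k_0) = 0xE79976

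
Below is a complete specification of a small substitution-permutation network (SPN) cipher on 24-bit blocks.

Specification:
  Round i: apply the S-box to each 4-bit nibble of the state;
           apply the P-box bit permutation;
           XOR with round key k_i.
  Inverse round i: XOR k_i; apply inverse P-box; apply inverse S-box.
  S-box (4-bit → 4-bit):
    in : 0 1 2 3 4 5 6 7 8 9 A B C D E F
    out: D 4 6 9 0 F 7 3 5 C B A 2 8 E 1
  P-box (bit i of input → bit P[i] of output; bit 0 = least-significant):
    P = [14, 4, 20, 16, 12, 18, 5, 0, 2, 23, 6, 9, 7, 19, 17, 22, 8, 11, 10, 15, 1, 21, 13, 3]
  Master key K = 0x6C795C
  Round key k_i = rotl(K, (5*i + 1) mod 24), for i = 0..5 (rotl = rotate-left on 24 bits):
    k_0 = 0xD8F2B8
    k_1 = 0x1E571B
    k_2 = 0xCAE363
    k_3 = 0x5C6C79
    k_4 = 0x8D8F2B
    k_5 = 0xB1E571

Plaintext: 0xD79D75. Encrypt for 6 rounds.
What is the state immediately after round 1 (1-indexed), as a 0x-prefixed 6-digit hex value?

s_0 = plaintext = 0xD79D75
s_1 = Round(s_0, k_0) = 0x8FA9A0
s_2 = Round(s_1, k_1) = 0x4324D8
s_3 = Round(s_2, k_2) = 0xD02262
s_4 = Round(s_3, k_3) = 0xC2F901
s_5 = Round(s_4, k_4) = 0xBD91CA
s_6 = Round(s_5, k_5) = 0xD62529

0x8FA9A0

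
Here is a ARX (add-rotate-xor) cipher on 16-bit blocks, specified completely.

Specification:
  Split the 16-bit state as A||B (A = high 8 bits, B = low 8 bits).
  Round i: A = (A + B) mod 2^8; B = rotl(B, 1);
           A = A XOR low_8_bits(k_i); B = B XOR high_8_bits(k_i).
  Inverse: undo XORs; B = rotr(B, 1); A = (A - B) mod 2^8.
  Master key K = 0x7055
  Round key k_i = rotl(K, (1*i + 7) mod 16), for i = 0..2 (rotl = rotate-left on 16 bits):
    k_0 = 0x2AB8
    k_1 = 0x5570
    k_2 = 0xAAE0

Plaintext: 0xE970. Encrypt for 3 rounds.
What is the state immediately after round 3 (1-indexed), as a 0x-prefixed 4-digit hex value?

s_0 = plaintext = 0xE970
s_1 = Round(s_0, k_0) = 0xE1CA
s_2 = Round(s_1, k_1) = 0xDBC0
s_3 = Round(s_2, k_2) = 0x7B2B

0x7B2B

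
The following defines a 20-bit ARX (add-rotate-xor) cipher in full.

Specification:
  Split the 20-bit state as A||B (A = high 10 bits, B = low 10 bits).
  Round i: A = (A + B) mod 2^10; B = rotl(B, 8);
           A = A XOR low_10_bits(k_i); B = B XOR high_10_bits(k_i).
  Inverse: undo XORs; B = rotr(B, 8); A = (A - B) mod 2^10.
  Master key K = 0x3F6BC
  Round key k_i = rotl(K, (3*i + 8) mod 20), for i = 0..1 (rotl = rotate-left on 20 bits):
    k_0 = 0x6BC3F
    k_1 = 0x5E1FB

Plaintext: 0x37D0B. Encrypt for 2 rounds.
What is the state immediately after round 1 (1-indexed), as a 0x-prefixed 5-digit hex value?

s_0 = plaintext = 0x37D0B
s_1 = Round(s_0, k_0) = 0x756ED
s_2 = Round(s_1, k_1) = 0x4E4C3

0x756ED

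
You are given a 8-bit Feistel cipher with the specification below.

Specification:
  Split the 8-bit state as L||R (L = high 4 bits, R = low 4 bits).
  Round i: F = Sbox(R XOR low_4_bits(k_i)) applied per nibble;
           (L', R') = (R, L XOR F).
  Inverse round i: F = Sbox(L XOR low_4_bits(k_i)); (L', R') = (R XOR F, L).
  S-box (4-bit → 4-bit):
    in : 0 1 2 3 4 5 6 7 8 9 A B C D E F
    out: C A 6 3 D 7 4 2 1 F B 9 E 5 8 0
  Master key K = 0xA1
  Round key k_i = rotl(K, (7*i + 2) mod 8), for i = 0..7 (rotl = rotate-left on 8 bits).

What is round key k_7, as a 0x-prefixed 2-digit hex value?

K = 0xA1
k_0 = rotl(K, (7*0+2) mod 8) = rotl(K, 2) = 0x86
k_1 = rotl(K, (7*1+2) mod 8) = rotl(K, 1) = 0x43
k_2 = rotl(K, (7*2+2) mod 8) = rotl(K, 0) = 0xA1
k_3 = rotl(K, (7*3+2) mod 8) = rotl(K, 7) = 0xD0
k_4 = rotl(K, (7*4+2) mod 8) = rotl(K, 6) = 0x68
k_5 = rotl(K, (7*5+2) mod 8) = rotl(K, 5) = 0x34
k_6 = rotl(K, (7*6+2) mod 8) = rotl(K, 4) = 0x1A
k_7 = rotl(K, (7*7+2) mod 8) = rotl(K, 3) = 0x0D

0x0D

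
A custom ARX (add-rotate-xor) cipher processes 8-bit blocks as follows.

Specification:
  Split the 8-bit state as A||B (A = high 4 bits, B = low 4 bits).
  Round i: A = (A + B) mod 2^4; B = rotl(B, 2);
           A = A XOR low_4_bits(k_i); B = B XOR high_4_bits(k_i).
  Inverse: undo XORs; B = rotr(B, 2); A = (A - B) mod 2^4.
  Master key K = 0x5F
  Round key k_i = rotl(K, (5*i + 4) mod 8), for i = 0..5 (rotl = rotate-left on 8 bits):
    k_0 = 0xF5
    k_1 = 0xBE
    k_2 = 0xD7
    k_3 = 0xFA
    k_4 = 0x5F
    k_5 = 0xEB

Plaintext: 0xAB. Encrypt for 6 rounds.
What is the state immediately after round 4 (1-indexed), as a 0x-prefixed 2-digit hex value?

0x17

s_0 = plaintext = 0xAB
s_1 = Round(s_0, k_0) = 0x01
s_2 = Round(s_1, k_1) = 0xFF
s_3 = Round(s_2, k_2) = 0x92
s_4 = Round(s_3, k_3) = 0x17
s_5 = Round(s_4, k_4) = 0x78
s_6 = Round(s_5, k_5) = 0x4C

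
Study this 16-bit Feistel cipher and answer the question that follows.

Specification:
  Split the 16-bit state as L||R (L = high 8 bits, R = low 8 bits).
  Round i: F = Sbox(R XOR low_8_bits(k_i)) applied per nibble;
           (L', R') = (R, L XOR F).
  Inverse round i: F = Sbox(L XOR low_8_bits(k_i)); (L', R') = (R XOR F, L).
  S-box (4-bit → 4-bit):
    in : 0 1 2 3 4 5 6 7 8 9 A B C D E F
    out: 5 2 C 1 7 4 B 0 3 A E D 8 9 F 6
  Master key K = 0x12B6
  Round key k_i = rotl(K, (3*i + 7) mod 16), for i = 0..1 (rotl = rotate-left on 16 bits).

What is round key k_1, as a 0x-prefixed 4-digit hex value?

0xD84A

K = 0x12B6
k_0 = rotl(K, (3*0+7) mod 16) = rotl(K, 7) = 0x5B09
k_1 = rotl(K, (3*1+7) mod 16) = rotl(K, 10) = 0xD84A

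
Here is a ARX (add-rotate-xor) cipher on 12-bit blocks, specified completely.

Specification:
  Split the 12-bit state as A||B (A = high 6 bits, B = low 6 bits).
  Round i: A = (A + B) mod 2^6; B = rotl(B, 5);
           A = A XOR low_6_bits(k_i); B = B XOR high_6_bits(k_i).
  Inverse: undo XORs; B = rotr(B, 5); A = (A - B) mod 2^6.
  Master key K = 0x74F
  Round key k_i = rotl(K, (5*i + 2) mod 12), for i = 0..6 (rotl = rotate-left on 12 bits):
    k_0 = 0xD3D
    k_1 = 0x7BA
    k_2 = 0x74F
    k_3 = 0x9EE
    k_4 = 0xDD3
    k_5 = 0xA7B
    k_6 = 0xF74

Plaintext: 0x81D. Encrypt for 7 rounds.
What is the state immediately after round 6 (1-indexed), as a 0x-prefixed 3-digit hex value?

0xA8D

s_0 = plaintext = 0x81D
s_1 = Round(s_0, k_0) = 0x01A
s_2 = Round(s_1, k_1) = 0x813
s_3 = Round(s_2, k_2) = 0xF34
s_4 = Round(s_3, k_3) = 0x7BD
s_5 = Round(s_4, k_4) = 0x209
s_6 = Round(s_5, k_5) = 0xA8D
s_7 = Round(s_6, k_6) = 0x0DB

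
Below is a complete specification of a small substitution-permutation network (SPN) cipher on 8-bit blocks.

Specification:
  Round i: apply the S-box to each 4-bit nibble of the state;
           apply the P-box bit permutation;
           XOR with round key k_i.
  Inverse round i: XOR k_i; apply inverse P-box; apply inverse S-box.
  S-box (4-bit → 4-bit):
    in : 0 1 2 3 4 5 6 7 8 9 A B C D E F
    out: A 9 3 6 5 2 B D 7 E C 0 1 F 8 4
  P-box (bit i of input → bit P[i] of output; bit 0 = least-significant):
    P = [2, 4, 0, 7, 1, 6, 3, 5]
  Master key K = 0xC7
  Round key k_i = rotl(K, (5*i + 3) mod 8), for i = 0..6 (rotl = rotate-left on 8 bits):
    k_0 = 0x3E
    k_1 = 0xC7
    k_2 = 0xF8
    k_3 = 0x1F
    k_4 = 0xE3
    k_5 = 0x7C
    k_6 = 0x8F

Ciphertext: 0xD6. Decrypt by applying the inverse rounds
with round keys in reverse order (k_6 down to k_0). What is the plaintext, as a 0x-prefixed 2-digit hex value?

s_0 = ciphertext = 0xD6
s_1 = InvRound(s_0, k_6) = 0x33
s_2 = InvRound(s_1, k_5) = 0x84
s_3 = InvRound(s_2, k_4) = 0x64
s_4 = InvRound(s_3, k_3) = 0xD3
s_5 = InvRound(s_4, k_2) = 0x7F
s_6 = InvRound(s_5, k_1) = 0xA0
s_7 = InvRound(s_6, k_0) = 0x46

0x46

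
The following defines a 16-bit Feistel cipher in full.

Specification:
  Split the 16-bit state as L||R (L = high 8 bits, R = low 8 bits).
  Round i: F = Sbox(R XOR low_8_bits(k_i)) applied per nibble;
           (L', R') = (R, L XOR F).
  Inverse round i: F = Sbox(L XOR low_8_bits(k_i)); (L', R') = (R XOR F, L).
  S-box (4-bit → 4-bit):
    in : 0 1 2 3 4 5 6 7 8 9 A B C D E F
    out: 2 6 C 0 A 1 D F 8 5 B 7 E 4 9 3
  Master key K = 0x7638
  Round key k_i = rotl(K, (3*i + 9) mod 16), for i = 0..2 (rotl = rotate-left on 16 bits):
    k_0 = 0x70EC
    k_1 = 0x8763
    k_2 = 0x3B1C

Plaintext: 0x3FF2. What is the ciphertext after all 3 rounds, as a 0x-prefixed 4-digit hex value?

0xF3C5

s_0 = plaintext = 0x3FF2
s_1 = Round(s_0, k_0) = 0xF256
s_2 = Round(s_1, k_1) = 0x56F3
s_3 = Round(s_2, k_2) = 0xF3C5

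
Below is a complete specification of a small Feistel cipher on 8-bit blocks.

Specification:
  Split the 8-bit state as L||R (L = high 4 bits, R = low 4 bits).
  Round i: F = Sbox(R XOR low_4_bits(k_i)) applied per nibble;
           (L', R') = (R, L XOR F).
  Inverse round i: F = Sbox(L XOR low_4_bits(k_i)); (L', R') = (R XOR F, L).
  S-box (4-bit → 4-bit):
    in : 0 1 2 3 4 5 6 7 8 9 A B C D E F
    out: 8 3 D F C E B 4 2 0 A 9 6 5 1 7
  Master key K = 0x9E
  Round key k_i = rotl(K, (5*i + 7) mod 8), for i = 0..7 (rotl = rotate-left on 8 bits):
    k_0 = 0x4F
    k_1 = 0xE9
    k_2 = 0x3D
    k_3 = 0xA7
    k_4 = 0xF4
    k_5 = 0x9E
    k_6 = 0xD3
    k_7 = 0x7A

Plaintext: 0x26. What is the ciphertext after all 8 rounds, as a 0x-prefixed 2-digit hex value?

s_0 = plaintext = 0x26
s_1 = Round(s_0, k_0) = 0x62
s_2 = Round(s_1, k_1) = 0x2F
s_3 = Round(s_2, k_2) = 0xFF
s_4 = Round(s_3, k_3) = 0xFD
s_5 = Round(s_4, k_4) = 0xDF
s_6 = Round(s_5, k_5) = 0xFE
s_7 = Round(s_6, k_6) = 0xEA
s_8 = Round(s_7, k_7) = 0xA6

0xA6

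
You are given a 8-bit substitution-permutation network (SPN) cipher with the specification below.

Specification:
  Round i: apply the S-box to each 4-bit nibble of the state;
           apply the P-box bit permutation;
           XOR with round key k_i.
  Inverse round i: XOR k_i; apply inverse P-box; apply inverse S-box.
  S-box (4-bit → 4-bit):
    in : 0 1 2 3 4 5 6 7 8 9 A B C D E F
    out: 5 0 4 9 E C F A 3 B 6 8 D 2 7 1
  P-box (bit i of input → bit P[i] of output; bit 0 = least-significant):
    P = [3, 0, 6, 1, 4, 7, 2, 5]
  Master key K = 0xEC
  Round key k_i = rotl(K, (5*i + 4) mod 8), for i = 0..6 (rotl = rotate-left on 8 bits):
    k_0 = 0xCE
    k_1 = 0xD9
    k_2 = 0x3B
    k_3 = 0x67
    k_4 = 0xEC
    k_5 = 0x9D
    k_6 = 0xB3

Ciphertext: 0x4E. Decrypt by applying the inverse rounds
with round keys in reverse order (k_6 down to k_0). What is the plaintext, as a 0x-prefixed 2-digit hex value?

0xC9

s_0 = ciphertext = 0x4E
s_1 = InvRound(s_0, k_6) = 0x6E
s_2 = InvRound(s_1, k_5) = 0x94
s_3 = InvRound(s_2, k_4) = 0x30
s_4 = InvRound(s_3, k_3) = 0x04
s_5 = InvRound(s_4, k_2) = 0xC9
s_6 = InvRound(s_5, k_1) = 0xF1
s_7 = InvRound(s_6, k_0) = 0xC9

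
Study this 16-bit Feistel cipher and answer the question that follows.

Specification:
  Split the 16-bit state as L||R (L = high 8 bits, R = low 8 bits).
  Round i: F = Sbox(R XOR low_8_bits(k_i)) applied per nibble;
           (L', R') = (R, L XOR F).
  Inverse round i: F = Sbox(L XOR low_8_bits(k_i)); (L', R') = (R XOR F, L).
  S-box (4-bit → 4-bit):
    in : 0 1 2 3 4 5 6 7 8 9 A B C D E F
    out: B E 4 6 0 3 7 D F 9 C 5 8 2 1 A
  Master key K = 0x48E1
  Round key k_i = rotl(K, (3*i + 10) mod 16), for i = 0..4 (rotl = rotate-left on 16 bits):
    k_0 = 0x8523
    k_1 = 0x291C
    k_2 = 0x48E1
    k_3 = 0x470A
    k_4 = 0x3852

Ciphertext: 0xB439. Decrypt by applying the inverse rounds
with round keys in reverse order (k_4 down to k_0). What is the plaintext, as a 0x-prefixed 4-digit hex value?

0x64DA

s_0 = ciphertext = 0xB439
s_1 = InvRound(s_0, k_4) = 0x2EB4
s_2 = InvRound(s_1, k_3) = 0xF42E
s_3 = InvRound(s_2, k_2) = 0xCDF4
s_4 = InvRound(s_3, k_1) = 0xDACD
s_5 = InvRound(s_4, k_0) = 0x64DA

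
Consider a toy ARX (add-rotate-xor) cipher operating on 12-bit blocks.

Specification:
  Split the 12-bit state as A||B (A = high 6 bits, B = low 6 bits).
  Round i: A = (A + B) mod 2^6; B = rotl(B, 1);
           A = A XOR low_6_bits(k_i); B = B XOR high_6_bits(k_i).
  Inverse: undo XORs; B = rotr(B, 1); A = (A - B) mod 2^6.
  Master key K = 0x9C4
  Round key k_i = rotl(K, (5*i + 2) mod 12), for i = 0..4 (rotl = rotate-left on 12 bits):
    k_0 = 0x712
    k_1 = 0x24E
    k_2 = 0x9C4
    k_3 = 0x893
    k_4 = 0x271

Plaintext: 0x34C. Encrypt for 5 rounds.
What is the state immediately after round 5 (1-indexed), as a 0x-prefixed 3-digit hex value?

0x41A

s_0 = plaintext = 0x34C
s_1 = Round(s_0, k_0) = 0x2C4
s_2 = Round(s_1, k_1) = 0x041
s_3 = Round(s_2, k_2) = 0x1A5
s_4 = Round(s_3, k_3) = 0xE29
s_5 = Round(s_4, k_4) = 0x41A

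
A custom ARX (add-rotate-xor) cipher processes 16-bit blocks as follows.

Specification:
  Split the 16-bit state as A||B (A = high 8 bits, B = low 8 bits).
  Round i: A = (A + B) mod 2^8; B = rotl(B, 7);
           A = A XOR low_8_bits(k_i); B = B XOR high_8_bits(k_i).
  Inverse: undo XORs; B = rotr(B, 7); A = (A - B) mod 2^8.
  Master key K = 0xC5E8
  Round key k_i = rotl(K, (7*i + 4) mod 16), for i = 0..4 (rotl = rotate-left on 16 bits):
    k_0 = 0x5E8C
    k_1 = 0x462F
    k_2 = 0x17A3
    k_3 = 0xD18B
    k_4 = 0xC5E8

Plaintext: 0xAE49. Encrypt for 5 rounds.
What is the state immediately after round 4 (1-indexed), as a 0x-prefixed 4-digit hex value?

s_0 = plaintext = 0xAE49
s_1 = Round(s_0, k_0) = 0x7BFA
s_2 = Round(s_1, k_1) = 0x5A3B
s_3 = Round(s_2, k_2) = 0x368A
s_4 = Round(s_3, k_3) = 0x4B94
s_5 = Round(s_4, k_4) = 0x378F

0x4B94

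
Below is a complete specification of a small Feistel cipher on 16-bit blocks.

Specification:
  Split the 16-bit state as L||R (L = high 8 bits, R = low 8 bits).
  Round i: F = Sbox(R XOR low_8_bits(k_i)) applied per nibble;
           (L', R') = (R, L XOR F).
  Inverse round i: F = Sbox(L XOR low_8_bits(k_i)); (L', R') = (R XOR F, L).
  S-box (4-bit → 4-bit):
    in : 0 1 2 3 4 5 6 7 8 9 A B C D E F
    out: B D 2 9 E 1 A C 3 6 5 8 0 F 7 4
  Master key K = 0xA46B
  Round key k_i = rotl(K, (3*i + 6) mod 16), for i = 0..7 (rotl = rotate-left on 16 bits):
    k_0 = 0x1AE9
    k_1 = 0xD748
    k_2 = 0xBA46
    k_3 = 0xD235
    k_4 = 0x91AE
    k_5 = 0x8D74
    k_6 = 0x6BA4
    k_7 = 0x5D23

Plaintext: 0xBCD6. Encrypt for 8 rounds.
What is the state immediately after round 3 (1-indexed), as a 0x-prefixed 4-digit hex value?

s_0 = plaintext = 0xBCD6
s_1 = Round(s_0, k_0) = 0xD628
s_2 = Round(s_1, k_1) = 0x287D
s_3 = Round(s_2, k_2) = 0x7DB0
s_4 = Round(s_3, k_3) = 0xB04C
s_5 = Round(s_4, k_4) = 0x4CC2
s_6 = Round(s_5, k_5) = 0xC2C6
s_7 = Round(s_6, k_6) = 0xC660
s_8 = Round(s_7, k_7) = 0x602F

0x7DB0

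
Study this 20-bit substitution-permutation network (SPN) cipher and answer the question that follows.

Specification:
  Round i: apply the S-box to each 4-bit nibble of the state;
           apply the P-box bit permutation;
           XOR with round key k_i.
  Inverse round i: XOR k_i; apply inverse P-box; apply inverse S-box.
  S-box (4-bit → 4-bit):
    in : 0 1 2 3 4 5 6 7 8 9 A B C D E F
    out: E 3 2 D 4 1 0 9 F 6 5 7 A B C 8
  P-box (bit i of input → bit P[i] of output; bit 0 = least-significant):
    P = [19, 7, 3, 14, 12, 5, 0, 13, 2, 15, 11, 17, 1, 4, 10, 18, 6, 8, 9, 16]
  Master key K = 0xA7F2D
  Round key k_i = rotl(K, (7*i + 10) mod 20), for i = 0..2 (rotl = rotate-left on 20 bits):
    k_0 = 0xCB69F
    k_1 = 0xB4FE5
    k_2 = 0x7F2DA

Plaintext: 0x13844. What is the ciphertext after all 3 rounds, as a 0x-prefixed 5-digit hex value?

s_0 = plaintext = 0x13844
s_1 = Round(s_0, k_0) = 0xA3BD0
s_2 = Round(s_1, k_1) = 0xFB10B
s_3 = Round(s_2, k_2) = 0xE5665

0xE5665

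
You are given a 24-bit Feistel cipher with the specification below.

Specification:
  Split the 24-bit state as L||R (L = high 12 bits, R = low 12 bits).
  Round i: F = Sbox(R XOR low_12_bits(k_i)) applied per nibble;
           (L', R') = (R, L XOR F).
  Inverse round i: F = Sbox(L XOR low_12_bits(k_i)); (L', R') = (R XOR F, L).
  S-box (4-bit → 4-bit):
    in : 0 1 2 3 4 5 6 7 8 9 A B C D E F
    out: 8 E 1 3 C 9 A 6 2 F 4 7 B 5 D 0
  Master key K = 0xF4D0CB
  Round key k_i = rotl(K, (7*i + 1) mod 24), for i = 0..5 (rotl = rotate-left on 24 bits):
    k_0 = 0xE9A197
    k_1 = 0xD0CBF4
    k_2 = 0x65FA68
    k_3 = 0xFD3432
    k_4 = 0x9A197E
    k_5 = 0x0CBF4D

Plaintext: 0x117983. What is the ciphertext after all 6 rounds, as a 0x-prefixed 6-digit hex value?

0x804261

s_0 = plaintext = 0x117983
s_1 = Round(s_0, k_0) = 0x9833FB
s_2 = Round(s_1, k_1) = 0x3FBB03
s_3 = Round(s_2, k_2) = 0xB03D5C
s_4 = Round(s_3, k_3) = 0xD5C4AE
s_5 = Round(s_4, k_4) = 0x4AE804
s_6 = Round(s_5, k_5) = 0x804261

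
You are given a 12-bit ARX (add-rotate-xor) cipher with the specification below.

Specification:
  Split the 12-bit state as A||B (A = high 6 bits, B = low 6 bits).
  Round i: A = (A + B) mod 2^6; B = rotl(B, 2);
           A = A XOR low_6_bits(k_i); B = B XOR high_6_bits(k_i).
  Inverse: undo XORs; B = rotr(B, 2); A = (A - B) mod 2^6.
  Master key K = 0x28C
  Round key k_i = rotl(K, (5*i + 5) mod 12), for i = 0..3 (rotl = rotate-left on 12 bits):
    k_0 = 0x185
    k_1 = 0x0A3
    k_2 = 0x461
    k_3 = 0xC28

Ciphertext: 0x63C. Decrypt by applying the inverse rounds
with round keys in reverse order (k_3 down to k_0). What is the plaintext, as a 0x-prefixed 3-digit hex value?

0xB3B

s_0 = ciphertext = 0x63C
s_1 = InvRound(s_0, k_3) = 0xB43
s_2 = InvRound(s_1, k_2) = 0xA24
s_3 = InvRound(s_2, k_1) = 0x8A9
s_4 = InvRound(s_3, k_0) = 0xB3B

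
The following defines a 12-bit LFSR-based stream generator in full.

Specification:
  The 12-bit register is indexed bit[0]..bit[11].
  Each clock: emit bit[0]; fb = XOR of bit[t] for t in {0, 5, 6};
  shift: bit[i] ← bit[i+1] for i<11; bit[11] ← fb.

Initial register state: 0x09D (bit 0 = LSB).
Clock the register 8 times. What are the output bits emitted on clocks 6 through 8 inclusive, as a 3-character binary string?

001

reg_0 = 0x09D
clock 1: out=1, reg = 0x84E
clock 2: out=0, reg = 0xC27
clock 3: out=1, reg = 0x613
clock 4: out=1, reg = 0xB09
clock 5: out=1, reg = 0xD84
clock 6: out=0, reg = 0x6C2
clock 7: out=0, reg = 0xB61
clock 8: out=1, reg = 0xDB0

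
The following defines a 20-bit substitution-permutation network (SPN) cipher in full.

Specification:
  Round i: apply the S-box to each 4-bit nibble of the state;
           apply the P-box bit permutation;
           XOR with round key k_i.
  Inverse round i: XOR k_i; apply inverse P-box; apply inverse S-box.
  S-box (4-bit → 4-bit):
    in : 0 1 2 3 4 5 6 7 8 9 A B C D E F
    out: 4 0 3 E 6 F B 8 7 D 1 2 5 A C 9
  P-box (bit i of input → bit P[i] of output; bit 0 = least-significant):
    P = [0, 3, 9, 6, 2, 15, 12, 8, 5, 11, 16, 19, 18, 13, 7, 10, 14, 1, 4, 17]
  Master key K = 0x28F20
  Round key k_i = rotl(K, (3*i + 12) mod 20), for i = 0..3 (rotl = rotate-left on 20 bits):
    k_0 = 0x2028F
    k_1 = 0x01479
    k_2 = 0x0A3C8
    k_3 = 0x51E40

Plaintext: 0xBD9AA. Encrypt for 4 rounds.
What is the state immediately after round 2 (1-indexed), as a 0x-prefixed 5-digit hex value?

0xC3E56

s_0 = plaintext = 0xBD9AA
s_1 = Round(s_0, k_0) = 0xB26A8
s_2 = Round(s_1, k_1) = 0xC3E56
s_3 = Round(s_2, k_2) = 0x95615
s_4 = Round(s_3, k_3) = 0xB70B9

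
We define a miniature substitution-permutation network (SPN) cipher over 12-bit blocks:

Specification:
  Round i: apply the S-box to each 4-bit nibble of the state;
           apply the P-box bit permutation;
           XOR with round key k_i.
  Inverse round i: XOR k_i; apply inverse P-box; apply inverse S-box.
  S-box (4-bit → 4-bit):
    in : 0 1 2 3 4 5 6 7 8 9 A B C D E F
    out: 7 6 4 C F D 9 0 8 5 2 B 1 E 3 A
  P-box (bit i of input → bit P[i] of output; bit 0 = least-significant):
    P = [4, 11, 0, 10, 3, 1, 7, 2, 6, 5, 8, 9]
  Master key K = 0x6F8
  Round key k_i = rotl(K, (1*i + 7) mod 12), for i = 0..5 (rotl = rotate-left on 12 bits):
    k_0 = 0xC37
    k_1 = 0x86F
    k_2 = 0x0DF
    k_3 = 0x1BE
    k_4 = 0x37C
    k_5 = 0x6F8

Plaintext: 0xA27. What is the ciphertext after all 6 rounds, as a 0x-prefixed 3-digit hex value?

s_0 = plaintext = 0xA27
s_1 = Round(s_0, k_0) = 0xC97
s_2 = Round(s_1, k_1) = 0x8A7
s_3 = Round(s_2, k_2) = 0x2DD
s_4 = Round(s_3, k_3) = 0xC39
s_5 = Round(s_4, k_4) = 0x3A9
s_6 = Round(s_5, k_5) = 0x5EB

0x5EB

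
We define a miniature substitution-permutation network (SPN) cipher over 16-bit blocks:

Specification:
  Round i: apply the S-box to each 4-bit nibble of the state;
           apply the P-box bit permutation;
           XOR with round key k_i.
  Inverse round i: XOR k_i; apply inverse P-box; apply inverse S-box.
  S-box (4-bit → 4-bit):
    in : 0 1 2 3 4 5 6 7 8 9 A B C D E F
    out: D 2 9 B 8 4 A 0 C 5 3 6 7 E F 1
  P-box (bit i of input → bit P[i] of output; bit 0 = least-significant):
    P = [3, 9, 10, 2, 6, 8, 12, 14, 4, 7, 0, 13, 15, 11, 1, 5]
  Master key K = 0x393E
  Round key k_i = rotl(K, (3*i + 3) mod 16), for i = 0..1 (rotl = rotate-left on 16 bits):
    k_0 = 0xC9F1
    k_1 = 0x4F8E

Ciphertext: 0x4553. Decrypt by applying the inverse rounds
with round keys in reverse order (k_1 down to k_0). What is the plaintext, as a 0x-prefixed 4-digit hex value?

0x97D5

s_0 = ciphertext = 0x4553
s_1 = InvRound(s_0, k_1) = 0x1CF3
s_2 = InvRound(s_1, k_0) = 0x97D5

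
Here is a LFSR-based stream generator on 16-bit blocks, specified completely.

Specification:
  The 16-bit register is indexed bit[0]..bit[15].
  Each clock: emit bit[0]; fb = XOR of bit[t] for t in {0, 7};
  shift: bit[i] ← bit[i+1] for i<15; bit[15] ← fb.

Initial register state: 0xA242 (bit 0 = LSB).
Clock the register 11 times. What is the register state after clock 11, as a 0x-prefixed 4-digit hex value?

0xE0D4

reg_0 = 0xA242
clock 1: out=0, reg = 0x5121
clock 2: out=1, reg = 0xA890
clock 3: out=0, reg = 0xD448
clock 4: out=0, reg = 0x6A24
clock 5: out=0, reg = 0x3512
clock 6: out=0, reg = 0x1A89
clock 7: out=1, reg = 0x0D44
clock 8: out=0, reg = 0x06A2
clock 9: out=0, reg = 0x8351
clock 10: out=1, reg = 0xC1A8
clock 11: out=0, reg = 0xE0D4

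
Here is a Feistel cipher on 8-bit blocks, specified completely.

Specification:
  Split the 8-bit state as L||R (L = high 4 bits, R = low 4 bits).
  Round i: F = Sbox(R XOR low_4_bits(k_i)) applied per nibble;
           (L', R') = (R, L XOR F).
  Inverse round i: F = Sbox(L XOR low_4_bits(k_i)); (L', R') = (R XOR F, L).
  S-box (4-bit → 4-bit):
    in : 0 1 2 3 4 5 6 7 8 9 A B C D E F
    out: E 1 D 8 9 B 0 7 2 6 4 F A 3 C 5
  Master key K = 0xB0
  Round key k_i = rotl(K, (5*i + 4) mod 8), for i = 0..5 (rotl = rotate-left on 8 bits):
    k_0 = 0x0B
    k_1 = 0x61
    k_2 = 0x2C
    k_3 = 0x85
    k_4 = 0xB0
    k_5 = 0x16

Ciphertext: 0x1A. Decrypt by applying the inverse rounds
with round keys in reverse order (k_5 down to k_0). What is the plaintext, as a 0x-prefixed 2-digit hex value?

0x42

s_0 = ciphertext = 0x1A
s_1 = InvRound(s_0, k_5) = 0xD1
s_2 = InvRound(s_1, k_4) = 0x2D
s_3 = InvRound(s_2, k_3) = 0xA2
s_4 = InvRound(s_3, k_2) = 0x2A
s_5 = InvRound(s_4, k_1) = 0x22
s_6 = InvRound(s_5, k_0) = 0x42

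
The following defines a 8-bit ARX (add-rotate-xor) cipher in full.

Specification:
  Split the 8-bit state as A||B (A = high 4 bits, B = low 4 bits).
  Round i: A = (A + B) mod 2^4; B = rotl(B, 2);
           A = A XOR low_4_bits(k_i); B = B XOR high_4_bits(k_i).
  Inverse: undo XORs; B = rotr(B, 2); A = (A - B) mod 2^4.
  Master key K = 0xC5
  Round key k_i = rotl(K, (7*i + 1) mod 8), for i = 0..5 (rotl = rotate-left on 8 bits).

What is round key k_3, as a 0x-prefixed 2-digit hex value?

0x71

K = 0xC5
k_0 = rotl(K, (7*0+1) mod 8) = rotl(K, 1) = 0x8B
k_1 = rotl(K, (7*1+1) mod 8) = rotl(K, 0) = 0xC5
k_2 = rotl(K, (7*2+1) mod 8) = rotl(K, 7) = 0xE2
k_3 = rotl(K, (7*3+1) mod 8) = rotl(K, 6) = 0x71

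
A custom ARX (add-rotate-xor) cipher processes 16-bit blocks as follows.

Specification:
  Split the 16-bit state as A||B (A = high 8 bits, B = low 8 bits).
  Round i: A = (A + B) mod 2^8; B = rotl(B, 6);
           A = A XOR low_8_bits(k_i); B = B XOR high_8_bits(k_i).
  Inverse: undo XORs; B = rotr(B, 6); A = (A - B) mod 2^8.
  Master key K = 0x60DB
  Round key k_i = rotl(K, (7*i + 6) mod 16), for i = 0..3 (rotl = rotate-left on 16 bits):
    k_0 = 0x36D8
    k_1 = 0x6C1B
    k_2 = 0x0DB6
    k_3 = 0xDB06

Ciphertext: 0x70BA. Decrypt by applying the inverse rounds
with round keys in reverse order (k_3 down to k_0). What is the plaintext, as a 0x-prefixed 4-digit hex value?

s_0 = ciphertext = 0x70BA
s_1 = InvRound(s_0, k_3) = 0xF185
s_2 = InvRound(s_1, k_2) = 0x2522
s_3 = InvRound(s_2, k_1) = 0x0539
s_4 = InvRound(s_3, k_0) = 0xA13C

0xA13C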